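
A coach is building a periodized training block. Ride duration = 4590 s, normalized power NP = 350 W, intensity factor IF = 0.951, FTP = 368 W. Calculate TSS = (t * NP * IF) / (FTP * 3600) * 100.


Numerator = 4590 * 350 * 0.951 = 1527781.5
Denominator = 368 * 3600 = 1324800
TSS = 1527781.5 / 1324800 * 100
= 115.32

115.32 TSS


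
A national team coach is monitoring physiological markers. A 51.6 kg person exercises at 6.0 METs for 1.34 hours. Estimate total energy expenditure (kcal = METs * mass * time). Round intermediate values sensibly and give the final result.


Energy = METs * mass(kg) * time(h)
= 6.0 * 51.6 * 1.34
= 414.86 kcal

414.86 kcal


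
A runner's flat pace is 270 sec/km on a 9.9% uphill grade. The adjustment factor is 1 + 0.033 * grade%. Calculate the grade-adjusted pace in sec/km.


Factor = 1 + 0.033 * 9.9 = 1.3267
Adjusted pace = 270 * 1.3267
= 358.21 sec/km

358.21 s/km


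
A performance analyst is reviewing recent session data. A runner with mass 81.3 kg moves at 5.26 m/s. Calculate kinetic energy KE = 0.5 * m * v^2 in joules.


v^2 = 5.26^2 = 27.6676
KE = 0.5 * 81.3 * 27.6676
= 1124.69 J

1124.69 J


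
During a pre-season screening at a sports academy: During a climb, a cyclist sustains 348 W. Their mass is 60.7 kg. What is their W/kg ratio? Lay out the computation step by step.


Power-to-weight = 348 W / 60.7 kg
= 5.733 W/kg

5.733 W/kg


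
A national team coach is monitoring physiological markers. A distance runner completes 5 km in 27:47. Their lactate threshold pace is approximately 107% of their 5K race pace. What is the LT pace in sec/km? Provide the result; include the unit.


Convert to seconds: 27 min 47 s = 1667 s
Pace per km = 1667 / 5 = 333.4 s/km
LT pace = 333.4 * 1.07 = 356.74 s/km

356.74 s/km


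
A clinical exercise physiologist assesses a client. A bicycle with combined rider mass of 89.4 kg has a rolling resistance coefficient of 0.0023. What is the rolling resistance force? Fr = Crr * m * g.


Fr = 0.0023 * 89.4 * 9.81
= 0.20562 * 9.81
= 2.017 N

2.017 N


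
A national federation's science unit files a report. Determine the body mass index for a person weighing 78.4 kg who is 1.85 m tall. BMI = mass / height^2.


BMI = mass / height^2
= 78.4 / 1.85^2
= 78.4 / 3.4225
= 22.91 kg/m^2

22.91 kg/m^2


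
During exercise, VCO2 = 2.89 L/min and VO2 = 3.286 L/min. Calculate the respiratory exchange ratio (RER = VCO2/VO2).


RER = VCO2 / VO2
= 2.89 / 3.286
= 0.8795

0.8795


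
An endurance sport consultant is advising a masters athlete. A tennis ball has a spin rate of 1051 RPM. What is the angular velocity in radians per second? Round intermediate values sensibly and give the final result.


Convert RPM to rad/s: multiply by 2*pi and divide by 60
omega = 1051 * 2 * pi / 60
= 110.06 rad/s

110.06 rad/s


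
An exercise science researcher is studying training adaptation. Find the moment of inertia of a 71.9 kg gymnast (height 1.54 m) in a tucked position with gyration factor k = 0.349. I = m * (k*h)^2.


Radius of gyration = 0.349 * 1.54 = 0.53746 m
I = 71.9 * 0.53746^2
= 71.9 * 0.288863
= 20.769 kg*m^2

20.769 kg*m^2


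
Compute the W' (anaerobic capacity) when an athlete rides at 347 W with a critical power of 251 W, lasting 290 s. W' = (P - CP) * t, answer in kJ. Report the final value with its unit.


Above-CP power = 96 W
Duration = 290 s
W' = 96 * 290 = 27840 J
Convert: 27840 / 1000 = 27.84 kJ

27.84 kJ


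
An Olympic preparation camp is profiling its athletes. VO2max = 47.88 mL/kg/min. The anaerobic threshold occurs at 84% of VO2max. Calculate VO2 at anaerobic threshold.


AT fraction = 84 / 100 = 0.84
AT VO2 = 47.88 * 0.84
= 40.22 mL/kg/min

40.22 mL/kg/min


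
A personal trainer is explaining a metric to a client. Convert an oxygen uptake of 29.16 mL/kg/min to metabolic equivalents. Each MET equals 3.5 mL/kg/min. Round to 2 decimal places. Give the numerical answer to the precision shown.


One MET = 3.5 mL/kg/min
Number of METs = 29.16 / 3.5
= 8.33 METs

8.33 METs


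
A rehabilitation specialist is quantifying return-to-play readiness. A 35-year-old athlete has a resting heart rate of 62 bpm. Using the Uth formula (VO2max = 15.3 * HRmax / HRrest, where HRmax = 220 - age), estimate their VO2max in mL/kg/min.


HRmax = 220 - 35 = 185 bpm
Ratio = HRmax / HRrest = 185 / 62 = 2.9839
VO2max = 15.3 * 2.9839 = 45.65 mL/kg/min

45.65 mL/kg/min


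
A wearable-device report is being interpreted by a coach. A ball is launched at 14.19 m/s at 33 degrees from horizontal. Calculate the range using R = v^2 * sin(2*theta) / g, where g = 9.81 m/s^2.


sin(2 * 33) = sin(66) = 0.913545
v^2 = 14.19^2 = 201.3561
R = 201.3561 * 0.913545 / 9.81
= 18.751 m

18.751 m


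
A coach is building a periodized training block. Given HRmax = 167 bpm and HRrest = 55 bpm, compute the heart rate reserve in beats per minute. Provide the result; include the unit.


Heart rate reserve = maximum HR minus resting HR
HRR = 167 - 55 = 112 bpm

112 bpm


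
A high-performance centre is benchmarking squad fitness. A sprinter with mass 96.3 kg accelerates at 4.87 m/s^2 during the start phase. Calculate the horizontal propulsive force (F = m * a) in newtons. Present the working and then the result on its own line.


F = m * a
= 96.3 * 4.87
= 468.98 N

468.98 N


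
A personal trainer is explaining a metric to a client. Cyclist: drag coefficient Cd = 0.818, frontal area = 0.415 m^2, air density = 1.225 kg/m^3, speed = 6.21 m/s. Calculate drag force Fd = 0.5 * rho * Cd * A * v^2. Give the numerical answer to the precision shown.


v^2 = 6.21^2 = 38.5641
Fd = 0.5 * 1.225 * 0.818 * 0.415 * 38.5641
= 8.018 N

8.018 N


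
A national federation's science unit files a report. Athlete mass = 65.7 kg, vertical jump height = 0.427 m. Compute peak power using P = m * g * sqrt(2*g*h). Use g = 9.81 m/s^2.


sqrt(2 * 9.81 * 0.427) = sqrt(8.37774) = 2.894433 m/s
P = 65.7 * 9.81 * 2.894433
= 1865.51 W

1865.51 W


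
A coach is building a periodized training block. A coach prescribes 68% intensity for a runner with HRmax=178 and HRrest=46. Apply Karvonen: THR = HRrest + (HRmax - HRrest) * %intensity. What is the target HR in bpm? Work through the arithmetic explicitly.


Heart rate reserve = 178 - 46 = 132
Intensity fraction = 68 / 100 = 0.68
THR = 46 + 132 * 0.68 = 135.76 bpm

135.76 bpm


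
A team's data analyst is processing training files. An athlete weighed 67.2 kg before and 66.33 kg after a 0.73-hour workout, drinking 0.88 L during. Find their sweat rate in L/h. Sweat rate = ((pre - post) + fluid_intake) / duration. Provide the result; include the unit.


Body mass change = 0.87 kg
Total sweat loss = 0.87 + 0.88 = 1.75 L
Rate = 1.75 / 0.73 = 2.397 L/h

2.397 L/h


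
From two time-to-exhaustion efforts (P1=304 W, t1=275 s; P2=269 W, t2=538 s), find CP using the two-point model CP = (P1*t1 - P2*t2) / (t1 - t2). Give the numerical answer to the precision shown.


Work in trial 1 = 83600 J
Work in trial 2 = 144722 J
Delta work = -61122 J
Delta time = -263 s
CP = -61122 / -263 = 232.4 W

232.4 W


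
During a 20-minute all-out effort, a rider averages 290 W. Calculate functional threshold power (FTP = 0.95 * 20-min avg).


FTP = 0.95 * 290
= 275.5 W

275.5 W


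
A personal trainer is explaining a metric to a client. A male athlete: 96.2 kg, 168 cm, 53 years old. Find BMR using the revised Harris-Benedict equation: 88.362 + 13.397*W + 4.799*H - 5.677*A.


Intercept = 88.362
Weight contribution = 13.397 * 96.2 = 1288.7914
Height contribution = 4.799 * 168 = 806.232
Age contribution = 5.677 * 53 = 300.881
BMR = 88.362 + 1288.7914 + 806.232 - 300.881
= 1882.5 kcal/day

1882.5 kcal/day


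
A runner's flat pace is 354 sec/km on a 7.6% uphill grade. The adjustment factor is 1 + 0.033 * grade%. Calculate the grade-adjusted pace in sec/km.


Factor = 1 + 0.033 * 7.6 = 1.2508
Adjusted pace = 354 * 1.2508
= 442.78 sec/km

442.78 s/km


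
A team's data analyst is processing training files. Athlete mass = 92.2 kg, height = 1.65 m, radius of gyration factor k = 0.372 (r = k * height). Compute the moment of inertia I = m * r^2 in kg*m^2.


r = k * height = 0.372 * 1.65 = 0.6138 m
r^2 = 0.6138^2 = 0.37675
I = 92.2 * 0.37675 = 34.736 kg*m^2

34.736 kg*m^2


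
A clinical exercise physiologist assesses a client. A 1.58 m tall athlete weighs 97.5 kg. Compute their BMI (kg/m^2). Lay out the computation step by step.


height^2 = 2.4964 m^2
BMI = 97.5 / 2.4964 = 39.06 kg/m^2

39.06 kg/m^2


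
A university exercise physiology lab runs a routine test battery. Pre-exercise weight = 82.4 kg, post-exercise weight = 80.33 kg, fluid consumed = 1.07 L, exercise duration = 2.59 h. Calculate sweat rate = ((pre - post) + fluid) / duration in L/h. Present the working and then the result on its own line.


Weight loss = 82.4 - 80.33 = 2.07 kg (approx L)
Total sweat = 2.07 + 1.07 = 3.14 L
Sweat rate = 3.14 / 2.59 = 1.212 L/h

1.212 L/h


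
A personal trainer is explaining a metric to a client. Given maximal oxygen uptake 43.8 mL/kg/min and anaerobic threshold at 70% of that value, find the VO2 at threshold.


Percentage as decimal = 0.7
VO2 at AT = 43.8 * 0.7 = 30.66 mL/kg/min

30.66 mL/kg/min


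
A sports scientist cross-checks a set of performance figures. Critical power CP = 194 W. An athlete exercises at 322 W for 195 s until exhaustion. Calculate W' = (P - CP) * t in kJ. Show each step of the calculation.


P - CP = 322 - 194 = 128 W
W' = 128 * 195 = 24960 J
= 24960 / 1000 = 24.96 kJ

24.96 kJ


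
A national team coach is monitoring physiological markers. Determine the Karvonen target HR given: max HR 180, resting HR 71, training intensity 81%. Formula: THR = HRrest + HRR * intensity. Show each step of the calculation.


HRR = HRmax - HRrest = 180 - 71 = 109
THR = 71 + 109 * 0.81
= 159.29 bpm

159.29 bpm


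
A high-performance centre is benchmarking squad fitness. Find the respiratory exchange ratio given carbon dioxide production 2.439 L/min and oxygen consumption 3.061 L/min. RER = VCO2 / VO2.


VCO2 = 2.439 L/min
VO2 = 3.061 L/min
RER = 2.439 / 3.061 = 0.7968

0.7968


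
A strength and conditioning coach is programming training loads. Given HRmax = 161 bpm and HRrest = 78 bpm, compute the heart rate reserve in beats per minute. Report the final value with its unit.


Heart rate reserve = maximum HR minus resting HR
HRR = 161 - 78 = 83 bpm

83 bpm


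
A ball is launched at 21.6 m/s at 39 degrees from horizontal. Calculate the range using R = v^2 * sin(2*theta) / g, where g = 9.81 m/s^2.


sin(2 * 39) = sin(78) = 0.978148
v^2 = 21.6^2 = 466.56
R = 466.56 * 0.978148 / 9.81
= 46.52 m

46.52 m


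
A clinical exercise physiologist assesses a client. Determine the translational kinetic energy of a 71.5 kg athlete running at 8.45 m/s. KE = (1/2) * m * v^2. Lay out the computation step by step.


KE = 0.5 * m * v^2
= 0.5 * 71.5 * 8.45^2
= 0.5 * 71.5 * 71.4025
= 2552.64 J

2552.64 J


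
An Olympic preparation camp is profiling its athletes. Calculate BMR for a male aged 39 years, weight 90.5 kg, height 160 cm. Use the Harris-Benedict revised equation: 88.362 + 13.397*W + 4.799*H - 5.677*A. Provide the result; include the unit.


Substituting values:
W term = 13.397 * 90.5 = 1212.4285
H term = 4.799 * 160 = 767.84
A term = 5.677 * 39 = 221.403
BMR = 1847.23 kcal/day

1847.23 kcal/day


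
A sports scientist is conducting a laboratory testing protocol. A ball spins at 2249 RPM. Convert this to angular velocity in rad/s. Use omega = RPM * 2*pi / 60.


omega = 2249 * 2 * pi / 60
= 2249 * 6.28318531 / 60
= 14130.884 / 60
= 235.515 rad/s

235.515 rad/s


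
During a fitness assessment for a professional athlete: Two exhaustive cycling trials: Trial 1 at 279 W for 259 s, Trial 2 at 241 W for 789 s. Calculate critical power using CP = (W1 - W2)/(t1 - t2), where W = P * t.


W1 = 279 * 259 = 72261 J
W2 = 241 * 789 = 190149 J
CP = (72261 - 190149) / (259 - 789)
= -117888 / -530
= 222.43 W

222.43 W


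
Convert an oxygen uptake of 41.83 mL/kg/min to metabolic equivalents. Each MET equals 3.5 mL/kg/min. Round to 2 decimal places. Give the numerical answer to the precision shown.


One MET = 3.5 mL/kg/min
Number of METs = 41.83 / 3.5
= 11.95 METs

11.95 METs


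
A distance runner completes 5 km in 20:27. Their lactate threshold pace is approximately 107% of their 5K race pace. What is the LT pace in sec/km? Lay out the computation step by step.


Convert to seconds: 20 min 27 s = 1227 s
Pace per km = 1227 / 5 = 245.4 s/km
LT pace = 245.4 * 1.07 = 262.58 s/km

262.58 s/km


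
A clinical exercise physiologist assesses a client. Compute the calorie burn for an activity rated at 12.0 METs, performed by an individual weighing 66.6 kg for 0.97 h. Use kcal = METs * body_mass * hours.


Product of METs and mass = 12.0 * 66.6 = 799.2
Total kcal = 799.2 * 0.97 = 775.22 kcal

775.22 kcal


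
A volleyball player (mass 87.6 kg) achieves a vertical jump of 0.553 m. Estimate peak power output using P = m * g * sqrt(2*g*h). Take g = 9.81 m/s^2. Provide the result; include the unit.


2 * g * h = 2 * 9.81 * 0.553 = 10.84986
sqrt(10.84986) = 3.293913 m/s
P = 87.6 * 9.81 * 3.293913 = 2830.64 W

2830.64 W


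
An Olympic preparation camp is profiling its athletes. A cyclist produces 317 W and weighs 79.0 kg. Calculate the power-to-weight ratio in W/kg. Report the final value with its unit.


P/W = power / mass
= 317 / 79.0
= 4.013 W/kg

4.013 W/kg


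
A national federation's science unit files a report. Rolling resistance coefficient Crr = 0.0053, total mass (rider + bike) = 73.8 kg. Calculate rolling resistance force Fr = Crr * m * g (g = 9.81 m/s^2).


Fr = Crr * m * g
= 0.0053 * 73.8 * 9.81
= 3.837 N

3.837 N


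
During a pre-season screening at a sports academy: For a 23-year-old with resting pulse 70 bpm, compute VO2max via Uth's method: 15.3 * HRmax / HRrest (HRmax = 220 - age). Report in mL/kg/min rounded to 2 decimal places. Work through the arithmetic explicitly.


Step 1: HRmax = 220 - 23 = 197 bpm
Step 2: Ratio = 197 / 70 = 2.8143
Step 3: VO2max = 15.3 * 2.8143 = 43.06 mL/kg/min

43.06 mL/kg/min


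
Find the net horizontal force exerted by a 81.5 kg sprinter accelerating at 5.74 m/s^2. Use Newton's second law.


Newton's second law: F = m * a
F = 81.5 * 5.74 = 467.81 N

467.81 N


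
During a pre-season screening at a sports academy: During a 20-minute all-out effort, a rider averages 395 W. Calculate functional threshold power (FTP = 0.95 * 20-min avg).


FTP = 0.95 * 395
= 375.25 W

375.25 W


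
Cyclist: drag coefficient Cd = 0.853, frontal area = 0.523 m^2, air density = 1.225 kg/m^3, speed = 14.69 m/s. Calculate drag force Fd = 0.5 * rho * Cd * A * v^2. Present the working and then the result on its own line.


v^2 = 14.69^2 = 215.7961
Fd = 0.5 * 1.225 * 0.853 * 0.523 * 215.7961
= 58.966 N

58.966 N


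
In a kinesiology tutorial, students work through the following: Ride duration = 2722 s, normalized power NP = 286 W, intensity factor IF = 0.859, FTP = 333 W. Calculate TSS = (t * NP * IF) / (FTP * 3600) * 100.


Numerator = 2722 * 286 * 0.859 = 668724.628
Denominator = 333 * 3600 = 1198800
TSS = 668724.628 / 1198800 * 100
= 55.78

55.78 TSS


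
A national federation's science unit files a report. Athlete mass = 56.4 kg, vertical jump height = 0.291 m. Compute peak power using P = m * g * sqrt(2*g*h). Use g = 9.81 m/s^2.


sqrt(2 * 9.81 * 0.291) = sqrt(5.70942) = 2.389439 m/s
P = 56.4 * 9.81 * 2.389439
= 1322.04 W

1322.04 W


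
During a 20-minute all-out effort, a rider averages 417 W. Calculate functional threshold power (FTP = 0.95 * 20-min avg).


FTP = 0.95 * 417
= 396.15 W

396.15 W


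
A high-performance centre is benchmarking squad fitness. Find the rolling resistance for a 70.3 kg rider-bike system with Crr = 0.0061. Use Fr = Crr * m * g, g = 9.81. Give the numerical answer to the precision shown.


m * g = 70.3 * 9.81 = 689.643 N
Fr = 0.0061 * 689.643 = 4.207 N

4.207 N


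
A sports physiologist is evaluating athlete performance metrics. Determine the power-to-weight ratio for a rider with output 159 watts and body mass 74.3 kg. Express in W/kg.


P/W = 159 / 74.3 = 2.14 W/kg

2.14 W/kg


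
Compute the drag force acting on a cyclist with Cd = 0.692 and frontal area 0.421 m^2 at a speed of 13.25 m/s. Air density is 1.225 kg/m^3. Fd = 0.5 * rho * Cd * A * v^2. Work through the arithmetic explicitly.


Step 1: v^2 = 175.5625
Step 2: Fd = 0.5 * 1.225 * 0.692 * 0.421 * 175.5625
= 31.328 N

31.328 N


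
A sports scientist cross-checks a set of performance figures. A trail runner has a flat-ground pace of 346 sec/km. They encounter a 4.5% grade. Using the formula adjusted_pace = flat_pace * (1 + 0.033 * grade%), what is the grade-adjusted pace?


Grade factor = 1 + 0.033 * 4.5 = 1.1485
Adjusted = 346 * 1.1485 = 397.38 sec/km

397.38 s/km


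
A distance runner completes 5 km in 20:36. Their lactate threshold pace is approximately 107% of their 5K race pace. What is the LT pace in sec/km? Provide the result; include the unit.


Convert to seconds: 20 min 36 s = 1236 s
Pace per km = 1236 / 5 = 247.2 s/km
LT pace = 247.2 * 1.07 = 264.5 s/km

264.5 s/km


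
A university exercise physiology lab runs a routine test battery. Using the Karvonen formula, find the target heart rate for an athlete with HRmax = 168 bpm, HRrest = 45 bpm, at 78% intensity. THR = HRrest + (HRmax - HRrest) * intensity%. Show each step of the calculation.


HRR = 168 - 45 = 123
THR = 45 + 123 * 0.78
= 45 + 95.94
= 140.94 bpm

140.94 bpm


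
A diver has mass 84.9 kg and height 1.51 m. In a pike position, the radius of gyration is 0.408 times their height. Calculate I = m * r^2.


r = 0.408 * 1.51 = 0.61608 m
I = m * r^2 = 84.9 * 0.379555 = 32.224 kg*m^2

32.224 kg*m^2


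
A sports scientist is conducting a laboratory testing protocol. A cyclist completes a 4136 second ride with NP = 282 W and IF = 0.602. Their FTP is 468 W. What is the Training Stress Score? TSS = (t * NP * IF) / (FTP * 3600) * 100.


t * NP * IF = 4136 * 282 * 0.602 = 702143.904
FTP * 3600 = 1684800
TSS = (702143.904 / 1684800) * 100 = 41.68

41.68 TSS


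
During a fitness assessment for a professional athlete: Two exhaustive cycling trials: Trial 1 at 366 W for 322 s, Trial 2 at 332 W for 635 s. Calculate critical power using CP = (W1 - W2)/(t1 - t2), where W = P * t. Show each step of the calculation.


W1 = 366 * 322 = 117852 J
W2 = 332 * 635 = 210820 J
CP = (117852 - 210820) / (322 - 635)
= -92968 / -313
= 297.02 W

297.02 W


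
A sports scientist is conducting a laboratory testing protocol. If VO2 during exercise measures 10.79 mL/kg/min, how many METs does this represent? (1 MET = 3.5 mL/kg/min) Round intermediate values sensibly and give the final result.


METs = VO2 / 3.5 = 10.79 / 3.5 = 3.08

3.08 METs


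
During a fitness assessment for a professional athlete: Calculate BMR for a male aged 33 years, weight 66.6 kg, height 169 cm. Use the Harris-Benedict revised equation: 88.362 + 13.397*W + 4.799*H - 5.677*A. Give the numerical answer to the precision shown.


Substituting values:
W term = 13.397 * 66.6 = 892.2402
H term = 4.799 * 169 = 811.031
A term = 5.677 * 33 = 187.341
BMR = 1604.29 kcal/day

1604.29 kcal/day


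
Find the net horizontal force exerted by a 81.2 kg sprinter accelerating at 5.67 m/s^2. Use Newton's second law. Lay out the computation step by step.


Newton's second law: F = m * a
F = 81.2 * 5.67 = 460.4 N

460.4 N


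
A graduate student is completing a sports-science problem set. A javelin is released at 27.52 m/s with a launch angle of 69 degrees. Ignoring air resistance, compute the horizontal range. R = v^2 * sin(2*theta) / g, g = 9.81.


Launch speed squared = 757.3504
sin(2 * 69 deg) = 0.669131
Range = 757.3504 * 0.669131 / 9.81
= 51.658 m

51.658 m


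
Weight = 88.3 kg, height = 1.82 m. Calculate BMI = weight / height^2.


height^2 = 1.82^2 = 3.3124
BMI = 88.3 / 3.3124 = 26.66 kg/m^2

26.66 kg/m^2


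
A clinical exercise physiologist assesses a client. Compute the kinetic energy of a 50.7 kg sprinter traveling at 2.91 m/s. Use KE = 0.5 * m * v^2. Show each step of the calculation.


Velocity squared = 8.4681
KE = 0.5 * 50.7 * 8.4681 = 214.67 J

214.67 J


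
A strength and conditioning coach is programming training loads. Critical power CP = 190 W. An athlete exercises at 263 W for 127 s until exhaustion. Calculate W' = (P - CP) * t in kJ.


P - CP = 263 - 190 = 73 W
W' = 73 * 127 = 9271 J
= 9271 / 1000 = 9.271 kJ

9.271 kJ


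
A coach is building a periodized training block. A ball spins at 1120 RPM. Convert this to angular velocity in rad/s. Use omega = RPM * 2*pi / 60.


omega = 1120 * 2 * pi / 60
= 1120 * 6.28318531 / 60
= 7037.168 / 60
= 117.286 rad/s

117.286 rad/s


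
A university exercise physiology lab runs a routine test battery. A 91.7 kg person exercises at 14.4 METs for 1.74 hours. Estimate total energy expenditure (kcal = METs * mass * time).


Energy = METs * mass(kg) * time(h)
= 14.4 * 91.7 * 1.74
= 2297.64 kcal

2297.64 kcal


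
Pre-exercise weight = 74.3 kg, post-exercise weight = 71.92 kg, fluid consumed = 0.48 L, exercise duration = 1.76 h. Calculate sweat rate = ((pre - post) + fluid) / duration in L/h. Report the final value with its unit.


Weight loss = 74.3 - 71.92 = 2.38 kg (approx L)
Total sweat = 2.38 + 0.48 = 2.86 L
Sweat rate = 2.86 / 1.76 = 1.625 L/h

1.625 L/h


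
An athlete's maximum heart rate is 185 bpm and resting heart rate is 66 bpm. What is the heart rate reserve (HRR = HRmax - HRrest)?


HRR = HRmax - HRrest
= 185 - 66
= 119 bpm

119 bpm


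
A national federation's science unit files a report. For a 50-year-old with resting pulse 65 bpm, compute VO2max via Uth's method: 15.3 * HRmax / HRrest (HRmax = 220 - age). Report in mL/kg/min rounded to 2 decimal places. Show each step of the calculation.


Step 1: HRmax = 220 - 50 = 170 bpm
Step 2: Ratio = 170 / 65 = 2.6154
Step 3: VO2max = 15.3 * 2.6154 = 40.02 mL/kg/min

40.02 mL/kg/min


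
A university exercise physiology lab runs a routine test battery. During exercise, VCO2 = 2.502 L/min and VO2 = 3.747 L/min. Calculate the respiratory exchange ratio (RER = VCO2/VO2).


RER = VCO2 / VO2
= 2.502 / 3.747
= 0.6677

0.6677


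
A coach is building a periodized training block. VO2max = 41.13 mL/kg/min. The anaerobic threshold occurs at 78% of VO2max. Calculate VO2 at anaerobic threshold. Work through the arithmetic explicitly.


AT fraction = 78 / 100 = 0.78
AT VO2 = 41.13 * 0.78
= 32.08 mL/kg/min

32.08 mL/kg/min


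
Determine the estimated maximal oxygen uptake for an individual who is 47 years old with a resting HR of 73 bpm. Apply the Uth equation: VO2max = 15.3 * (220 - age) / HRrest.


HRmax = 220 - 47 = 173
VO2max = 15.3 * (173 / 73)
= 15.3 * 2.3699
= 36.26 mL/kg/min

36.26 mL/kg/min


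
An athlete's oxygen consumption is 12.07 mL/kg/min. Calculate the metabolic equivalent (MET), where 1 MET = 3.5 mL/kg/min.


MET = VO2 / 3.5
= 12.07 / 3.5
= 3.45 METs

3.45 METs


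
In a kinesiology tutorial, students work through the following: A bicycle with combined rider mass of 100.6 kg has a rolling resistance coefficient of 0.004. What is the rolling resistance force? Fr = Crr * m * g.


Fr = 0.004 * 100.6 * 9.81
= 0.4024 * 9.81
= 3.948 N

3.948 N


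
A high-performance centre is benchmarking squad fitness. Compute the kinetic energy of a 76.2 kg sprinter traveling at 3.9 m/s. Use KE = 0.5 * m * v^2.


Velocity squared = 15.21
KE = 0.5 * 76.2 * 15.21 = 579.5 J

579.5 J


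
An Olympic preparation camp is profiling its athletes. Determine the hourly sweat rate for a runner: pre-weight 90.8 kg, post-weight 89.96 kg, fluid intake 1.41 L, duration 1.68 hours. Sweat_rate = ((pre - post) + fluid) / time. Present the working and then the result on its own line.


Mass lost = 90.8 - 89.96 = 0.84 kg
Add fluid consumed: 0.84 + 1.41 = 2.25 L total sweat
Sweat rate = 2.25 / 1.68 = 1.339 L/h

1.339 L/h


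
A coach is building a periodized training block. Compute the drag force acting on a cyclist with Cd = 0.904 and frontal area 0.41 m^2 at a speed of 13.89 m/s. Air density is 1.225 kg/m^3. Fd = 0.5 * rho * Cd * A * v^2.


Step 1: v^2 = 192.9321
Step 2: Fd = 0.5 * 1.225 * 0.904 * 0.41 * 192.9321
= 43.799 N

43.799 N


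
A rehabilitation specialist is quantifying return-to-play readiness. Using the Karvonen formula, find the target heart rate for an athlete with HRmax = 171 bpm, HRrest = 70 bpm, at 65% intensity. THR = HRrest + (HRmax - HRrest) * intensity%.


HRR = 171 - 70 = 101
THR = 70 + 101 * 0.65
= 70 + 65.65
= 135.65 bpm

135.65 bpm


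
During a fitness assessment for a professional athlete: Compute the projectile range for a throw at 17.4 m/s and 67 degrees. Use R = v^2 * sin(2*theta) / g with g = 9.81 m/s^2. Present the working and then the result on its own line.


Two times the angle = 134 degrees
sin(134) = 0.71934
R = 302.76 * 0.71934 / 9.81 = 22.201 m

22.201 m


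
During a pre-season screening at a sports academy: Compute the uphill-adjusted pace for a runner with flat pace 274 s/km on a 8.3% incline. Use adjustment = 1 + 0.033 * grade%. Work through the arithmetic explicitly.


Adjustment factor = 1 + 0.033 * 8.3 = 1.2739
Grade-adjusted pace = 274 * 1.2739 = 349.05 s/km

349.05 s/km


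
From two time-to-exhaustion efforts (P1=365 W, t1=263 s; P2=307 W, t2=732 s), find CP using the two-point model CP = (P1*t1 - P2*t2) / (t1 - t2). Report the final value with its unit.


Work in trial 1 = 95995 J
Work in trial 2 = 224724 J
Delta work = -128729 J
Delta time = -469 s
CP = -128729 / -469 = 274.48 W

274.48 W


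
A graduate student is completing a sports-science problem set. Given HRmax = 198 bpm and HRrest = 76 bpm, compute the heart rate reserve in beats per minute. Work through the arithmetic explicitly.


Heart rate reserve = maximum HR minus resting HR
HRR = 198 - 76 = 122 bpm

122 bpm


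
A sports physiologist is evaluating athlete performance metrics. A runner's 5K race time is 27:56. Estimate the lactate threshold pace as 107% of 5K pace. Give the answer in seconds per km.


Total race time = 27*60 + 56 = 1676 seconds
5K pace = 1676 / 5 = 335.2 sec/km
LT pace = 335.2 * 1.07 = 358.66 sec/km

358.66 s/km


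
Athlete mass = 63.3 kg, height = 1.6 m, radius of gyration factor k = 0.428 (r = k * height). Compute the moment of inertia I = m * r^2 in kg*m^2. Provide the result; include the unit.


r = k * height = 0.428 * 1.6 = 0.6848 m
r^2 = 0.6848^2 = 0.468951
I = 63.3 * 0.468951 = 29.685 kg*m^2

29.685 kg*m^2


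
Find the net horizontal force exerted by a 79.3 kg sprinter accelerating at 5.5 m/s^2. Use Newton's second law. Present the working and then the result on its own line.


Newton's second law: F = m * a
F = 79.3 * 5.5 = 436.15 N

436.15 N


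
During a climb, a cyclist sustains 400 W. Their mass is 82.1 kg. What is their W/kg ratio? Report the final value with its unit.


Power-to-weight = 400 W / 82.1 kg
= 4.872 W/kg

4.872 W/kg


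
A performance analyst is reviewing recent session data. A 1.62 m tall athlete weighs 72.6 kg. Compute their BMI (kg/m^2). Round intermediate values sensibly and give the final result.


height^2 = 2.6244 m^2
BMI = 72.6 / 2.6244 = 27.66 kg/m^2

27.66 kg/m^2


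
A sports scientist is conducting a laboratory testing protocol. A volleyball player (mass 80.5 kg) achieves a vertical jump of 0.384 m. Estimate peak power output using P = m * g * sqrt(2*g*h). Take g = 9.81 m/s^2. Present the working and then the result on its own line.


2 * g * h = 2 * 9.81 * 0.384 = 7.53408
sqrt(7.53408) = 2.744828 m/s
P = 80.5 * 9.81 * 2.744828 = 2167.6 W

2167.6 W


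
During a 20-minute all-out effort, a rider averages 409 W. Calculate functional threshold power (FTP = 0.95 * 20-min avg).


FTP = 0.95 * 409
= 388.55 W

388.55 W


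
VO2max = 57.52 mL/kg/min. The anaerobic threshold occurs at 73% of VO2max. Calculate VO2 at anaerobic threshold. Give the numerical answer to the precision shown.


AT fraction = 73 / 100 = 0.73
AT VO2 = 57.52 * 0.73
= 41.99 mL/kg/min

41.99 mL/kg/min


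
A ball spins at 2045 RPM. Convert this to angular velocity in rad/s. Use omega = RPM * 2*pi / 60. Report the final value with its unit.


omega = 2045 * 2 * pi / 60
= 2045 * 6.28318531 / 60
= 12849.114 / 60
= 214.152 rad/s

214.152 rad/s


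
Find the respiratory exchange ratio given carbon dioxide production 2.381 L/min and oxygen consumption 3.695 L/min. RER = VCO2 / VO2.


VCO2 = 2.381 L/min
VO2 = 3.695 L/min
RER = 2.381 / 3.695 = 0.6444

0.6444


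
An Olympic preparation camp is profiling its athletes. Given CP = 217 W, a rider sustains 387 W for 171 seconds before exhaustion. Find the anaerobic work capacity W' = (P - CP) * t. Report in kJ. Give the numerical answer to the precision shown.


Excess power = 387 - 217 = 170 W
Work above CP = 170 * 171 = 29070 J
W' = 29.07 kJ

29.07 kJ


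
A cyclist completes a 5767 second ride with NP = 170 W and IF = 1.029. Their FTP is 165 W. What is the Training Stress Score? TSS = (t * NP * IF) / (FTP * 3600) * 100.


t * NP * IF = 5767 * 170 * 1.029 = 1008821.31
FTP * 3600 = 594000
TSS = (1008821.31 / 594000) * 100 = 169.84

169.84 TSS


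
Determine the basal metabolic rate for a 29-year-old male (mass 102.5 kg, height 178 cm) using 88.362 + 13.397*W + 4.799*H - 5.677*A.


BMR = 88.362 + 13.397*102.5 + 4.799*178 - 5.677*29
= 2151.14 kcal/day

2151.14 kcal/day


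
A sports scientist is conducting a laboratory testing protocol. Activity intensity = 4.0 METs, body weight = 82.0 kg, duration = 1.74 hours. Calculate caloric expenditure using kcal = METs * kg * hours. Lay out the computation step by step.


kcal = 4.0 * 82.0 * 1.74
= 328.0 * 1.74
= 570.72 kcal

570.72 kcal


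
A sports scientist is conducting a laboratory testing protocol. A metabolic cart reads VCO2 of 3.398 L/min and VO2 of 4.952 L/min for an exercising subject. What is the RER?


RER = VCO2 / VO2 = 3.398 / 4.952 = 0.6862

0.6862


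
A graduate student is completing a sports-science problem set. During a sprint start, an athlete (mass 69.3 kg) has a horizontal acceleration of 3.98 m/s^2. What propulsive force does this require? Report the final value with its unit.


Propulsive force = mass * acceleration
= 69.3 kg * 3.98 m/s^2
= 275.81 N

275.81 N


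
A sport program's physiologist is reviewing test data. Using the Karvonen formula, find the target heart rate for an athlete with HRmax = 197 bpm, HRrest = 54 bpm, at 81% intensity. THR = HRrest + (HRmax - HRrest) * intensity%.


HRR = 197 - 54 = 143
THR = 54 + 143 * 0.81
= 54 + 115.83
= 169.83 bpm

169.83 bpm


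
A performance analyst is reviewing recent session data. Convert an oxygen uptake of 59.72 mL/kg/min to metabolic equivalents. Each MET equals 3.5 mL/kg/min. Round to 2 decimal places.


One MET = 3.5 mL/kg/min
Number of METs = 59.72 / 3.5
= 17.06 METs

17.06 METs


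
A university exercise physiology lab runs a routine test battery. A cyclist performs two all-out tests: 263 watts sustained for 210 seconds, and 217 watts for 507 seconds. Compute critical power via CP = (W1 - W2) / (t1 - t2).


W1 = P1 * t1 = 263 * 210 = 55230 J
W2 = P2 * t2 = 217 * 507 = 110019 J
CP = (55230 - 110019) / (210 - 507)
= 184.47 W

184.47 W


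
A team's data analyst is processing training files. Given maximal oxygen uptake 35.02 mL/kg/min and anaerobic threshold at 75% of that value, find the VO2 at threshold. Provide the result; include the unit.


Percentage as decimal = 0.75
VO2 at AT = 35.02 * 0.75 = 26.27 mL/kg/min

26.27 mL/kg/min


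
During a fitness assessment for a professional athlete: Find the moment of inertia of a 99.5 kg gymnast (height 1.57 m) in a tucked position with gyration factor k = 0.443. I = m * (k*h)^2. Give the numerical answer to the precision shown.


Radius of gyration = 0.443 * 1.57 = 0.69551 m
I = 99.5 * 0.69551^2
= 99.5 * 0.483734
= 48.132 kg*m^2

48.132 kg*m^2


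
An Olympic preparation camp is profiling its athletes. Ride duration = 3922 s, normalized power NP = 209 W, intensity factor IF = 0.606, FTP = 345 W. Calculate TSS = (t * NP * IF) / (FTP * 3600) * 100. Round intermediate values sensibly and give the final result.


Numerator = 3922 * 209 * 0.606 = 496736.988
Denominator = 345 * 3600 = 1242000
TSS = 496736.988 / 1242000 * 100
= 39.99

39.99 TSS


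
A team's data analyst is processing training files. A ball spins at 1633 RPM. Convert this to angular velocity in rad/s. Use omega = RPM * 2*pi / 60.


omega = 1633 * 2 * pi / 60
= 1633 * 6.28318531 / 60
= 10260.442 / 60
= 171.007 rad/s

171.007 rad/s


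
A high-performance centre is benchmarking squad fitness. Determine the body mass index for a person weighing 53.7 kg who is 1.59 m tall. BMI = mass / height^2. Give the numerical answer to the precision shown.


BMI = mass / height^2
= 53.7 / 1.59^2
= 53.7 / 2.5281
= 21.24 kg/m^2

21.24 kg/m^2


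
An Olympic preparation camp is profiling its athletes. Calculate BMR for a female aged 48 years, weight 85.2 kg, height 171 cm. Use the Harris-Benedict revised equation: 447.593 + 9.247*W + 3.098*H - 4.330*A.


Substituting values:
W term = 9.247 * 85.2 = 787.8444
H term = 3.098 * 171 = 529.758
A term = 4.330 * 48 = 207.84
BMR = 1557.36 kcal/day

1557.36 kcal/day


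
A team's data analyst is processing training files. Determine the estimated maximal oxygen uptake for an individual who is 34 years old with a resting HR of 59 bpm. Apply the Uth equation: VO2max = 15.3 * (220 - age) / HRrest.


HRmax = 220 - 34 = 186
VO2max = 15.3 * (186 / 59)
= 15.3 * 3.1525
= 48.23 mL/kg/min

48.23 mL/kg/min


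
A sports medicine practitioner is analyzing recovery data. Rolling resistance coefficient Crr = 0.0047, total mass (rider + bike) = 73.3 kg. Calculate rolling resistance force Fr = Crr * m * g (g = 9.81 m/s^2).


Fr = Crr * m * g
= 0.0047 * 73.3 * 9.81
= 3.38 N

3.38 N


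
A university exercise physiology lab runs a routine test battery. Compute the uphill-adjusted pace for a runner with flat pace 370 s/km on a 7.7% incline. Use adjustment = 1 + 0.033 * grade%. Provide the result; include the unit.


Adjustment factor = 1 + 0.033 * 7.7 = 1.2541
Grade-adjusted pace = 370 * 1.2541 = 464.02 s/km

464.02 s/km


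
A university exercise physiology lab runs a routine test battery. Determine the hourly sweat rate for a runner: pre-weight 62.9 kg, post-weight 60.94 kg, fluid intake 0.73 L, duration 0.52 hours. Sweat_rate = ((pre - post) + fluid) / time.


Mass lost = 62.9 - 60.94 = 1.96 kg
Add fluid consumed: 1.96 + 0.73 = 2.69 L total sweat
Sweat rate = 2.69 / 0.52 = 5.173 L/h

5.173 L/h


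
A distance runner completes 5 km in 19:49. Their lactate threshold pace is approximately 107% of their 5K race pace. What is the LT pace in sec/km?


Convert to seconds: 19 min 49 s = 1189 s
Pace per km = 1189 / 5 = 237.8 s/km
LT pace = 237.8 * 1.07 = 254.45 s/km

254.45 s/km


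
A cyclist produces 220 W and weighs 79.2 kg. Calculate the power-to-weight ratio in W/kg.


P/W = power / mass
= 220 / 79.2
= 2.778 W/kg

2.778 W/kg


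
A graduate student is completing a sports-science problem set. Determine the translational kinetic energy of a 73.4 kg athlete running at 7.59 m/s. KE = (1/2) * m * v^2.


KE = 0.5 * m * v^2
= 0.5 * 73.4 * 7.59^2
= 0.5 * 73.4 * 57.6081
= 2114.22 J

2114.22 J


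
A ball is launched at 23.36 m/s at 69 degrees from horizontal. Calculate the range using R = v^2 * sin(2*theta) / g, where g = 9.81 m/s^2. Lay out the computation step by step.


sin(2 * 69) = sin(138) = 0.669131
v^2 = 23.36^2 = 545.6896
R = 545.6896 * 0.669131 / 9.81
= 37.221 m

37.221 m


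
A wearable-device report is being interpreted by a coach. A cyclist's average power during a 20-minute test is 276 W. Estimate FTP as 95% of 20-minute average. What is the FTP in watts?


FTP = 20-min power * 0.95
= 276 * 0.95
= 262.2 W

262.2 W


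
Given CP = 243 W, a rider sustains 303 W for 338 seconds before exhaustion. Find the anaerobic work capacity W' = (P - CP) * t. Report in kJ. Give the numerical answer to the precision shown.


Excess power = 303 - 243 = 60 W
Work above CP = 60 * 338 = 20280 J
W' = 20.28 kJ

20.28 kJ


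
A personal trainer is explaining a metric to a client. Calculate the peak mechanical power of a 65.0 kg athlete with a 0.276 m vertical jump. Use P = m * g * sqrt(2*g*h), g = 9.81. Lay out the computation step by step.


First, sqrt(2gh) = sqrt(2 * 9.81 * 0.276)
= sqrt(5.41512) = 2.327041 m/s
Power = 65.0 * 9.81 * 2.327041 = 1483.84 W

1483.84 W


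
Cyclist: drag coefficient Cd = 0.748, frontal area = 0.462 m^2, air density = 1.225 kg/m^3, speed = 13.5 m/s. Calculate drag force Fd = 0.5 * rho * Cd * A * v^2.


v^2 = 13.5^2 = 182.25
Fd = 0.5 * 1.225 * 0.748 * 0.462 * 182.25
= 38.576 N

38.576 N


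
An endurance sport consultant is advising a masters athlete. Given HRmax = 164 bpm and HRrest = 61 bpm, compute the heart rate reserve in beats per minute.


Heart rate reserve = maximum HR minus resting HR
HRR = 164 - 61 = 103 bpm

103 bpm


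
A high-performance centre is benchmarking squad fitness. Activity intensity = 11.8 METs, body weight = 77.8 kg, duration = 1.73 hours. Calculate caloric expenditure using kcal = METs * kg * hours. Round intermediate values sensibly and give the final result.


kcal = 11.8 * 77.8 * 1.73
= 918.04 * 1.73
= 1588.21 kcal

1588.21 kcal


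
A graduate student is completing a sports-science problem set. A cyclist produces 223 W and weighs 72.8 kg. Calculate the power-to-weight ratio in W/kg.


P/W = power / mass
= 223 / 72.8
= 3.063 W/kg

3.063 W/kg


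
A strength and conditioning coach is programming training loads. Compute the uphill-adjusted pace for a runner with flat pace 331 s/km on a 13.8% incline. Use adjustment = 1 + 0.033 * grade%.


Adjustment factor = 1 + 0.033 * 13.8 = 1.4554
Grade-adjusted pace = 331 * 1.4554 = 481.74 s/km

481.74 s/km


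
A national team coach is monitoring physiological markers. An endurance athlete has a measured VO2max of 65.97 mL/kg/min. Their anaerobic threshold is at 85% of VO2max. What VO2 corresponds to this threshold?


Anaerobic threshold VO2 = VO2max * 85%
= 65.97 * 0.85
= 56.07 mL/kg/min

56.07 mL/kg/min


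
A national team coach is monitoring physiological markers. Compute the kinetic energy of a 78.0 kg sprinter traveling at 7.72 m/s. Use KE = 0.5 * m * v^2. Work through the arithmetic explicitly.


Velocity squared = 59.5984
KE = 0.5 * 78.0 * 59.5984 = 2324.34 J

2324.34 J


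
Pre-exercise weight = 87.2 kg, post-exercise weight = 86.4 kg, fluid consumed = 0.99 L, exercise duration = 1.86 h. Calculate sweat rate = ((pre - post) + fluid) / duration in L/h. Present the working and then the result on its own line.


Weight loss = 87.2 - 86.4 = 0.8 kg (approx L)
Total sweat = 0.8 + 0.99 = 1.79 L
Sweat rate = 1.79 / 1.86 = 0.962 L/h

0.962 L/h


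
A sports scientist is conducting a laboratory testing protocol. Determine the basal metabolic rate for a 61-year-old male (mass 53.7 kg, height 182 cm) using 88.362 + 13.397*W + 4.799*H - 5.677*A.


BMR = 88.362 + 13.397*53.7 + 4.799*182 - 5.677*61
= 1334.9 kcal/day

1334.9 kcal/day


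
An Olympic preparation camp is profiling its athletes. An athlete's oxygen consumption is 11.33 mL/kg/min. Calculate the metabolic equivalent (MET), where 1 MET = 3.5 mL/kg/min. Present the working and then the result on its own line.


MET = VO2 / 3.5
= 11.33 / 3.5
= 3.24 METs

3.24 METs


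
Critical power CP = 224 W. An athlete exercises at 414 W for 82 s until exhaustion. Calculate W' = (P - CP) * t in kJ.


P - CP = 414 - 224 = 190 W
W' = 190 * 82 = 15580 J
= 15580 / 1000 = 15.58 kJ

15.58 kJ
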